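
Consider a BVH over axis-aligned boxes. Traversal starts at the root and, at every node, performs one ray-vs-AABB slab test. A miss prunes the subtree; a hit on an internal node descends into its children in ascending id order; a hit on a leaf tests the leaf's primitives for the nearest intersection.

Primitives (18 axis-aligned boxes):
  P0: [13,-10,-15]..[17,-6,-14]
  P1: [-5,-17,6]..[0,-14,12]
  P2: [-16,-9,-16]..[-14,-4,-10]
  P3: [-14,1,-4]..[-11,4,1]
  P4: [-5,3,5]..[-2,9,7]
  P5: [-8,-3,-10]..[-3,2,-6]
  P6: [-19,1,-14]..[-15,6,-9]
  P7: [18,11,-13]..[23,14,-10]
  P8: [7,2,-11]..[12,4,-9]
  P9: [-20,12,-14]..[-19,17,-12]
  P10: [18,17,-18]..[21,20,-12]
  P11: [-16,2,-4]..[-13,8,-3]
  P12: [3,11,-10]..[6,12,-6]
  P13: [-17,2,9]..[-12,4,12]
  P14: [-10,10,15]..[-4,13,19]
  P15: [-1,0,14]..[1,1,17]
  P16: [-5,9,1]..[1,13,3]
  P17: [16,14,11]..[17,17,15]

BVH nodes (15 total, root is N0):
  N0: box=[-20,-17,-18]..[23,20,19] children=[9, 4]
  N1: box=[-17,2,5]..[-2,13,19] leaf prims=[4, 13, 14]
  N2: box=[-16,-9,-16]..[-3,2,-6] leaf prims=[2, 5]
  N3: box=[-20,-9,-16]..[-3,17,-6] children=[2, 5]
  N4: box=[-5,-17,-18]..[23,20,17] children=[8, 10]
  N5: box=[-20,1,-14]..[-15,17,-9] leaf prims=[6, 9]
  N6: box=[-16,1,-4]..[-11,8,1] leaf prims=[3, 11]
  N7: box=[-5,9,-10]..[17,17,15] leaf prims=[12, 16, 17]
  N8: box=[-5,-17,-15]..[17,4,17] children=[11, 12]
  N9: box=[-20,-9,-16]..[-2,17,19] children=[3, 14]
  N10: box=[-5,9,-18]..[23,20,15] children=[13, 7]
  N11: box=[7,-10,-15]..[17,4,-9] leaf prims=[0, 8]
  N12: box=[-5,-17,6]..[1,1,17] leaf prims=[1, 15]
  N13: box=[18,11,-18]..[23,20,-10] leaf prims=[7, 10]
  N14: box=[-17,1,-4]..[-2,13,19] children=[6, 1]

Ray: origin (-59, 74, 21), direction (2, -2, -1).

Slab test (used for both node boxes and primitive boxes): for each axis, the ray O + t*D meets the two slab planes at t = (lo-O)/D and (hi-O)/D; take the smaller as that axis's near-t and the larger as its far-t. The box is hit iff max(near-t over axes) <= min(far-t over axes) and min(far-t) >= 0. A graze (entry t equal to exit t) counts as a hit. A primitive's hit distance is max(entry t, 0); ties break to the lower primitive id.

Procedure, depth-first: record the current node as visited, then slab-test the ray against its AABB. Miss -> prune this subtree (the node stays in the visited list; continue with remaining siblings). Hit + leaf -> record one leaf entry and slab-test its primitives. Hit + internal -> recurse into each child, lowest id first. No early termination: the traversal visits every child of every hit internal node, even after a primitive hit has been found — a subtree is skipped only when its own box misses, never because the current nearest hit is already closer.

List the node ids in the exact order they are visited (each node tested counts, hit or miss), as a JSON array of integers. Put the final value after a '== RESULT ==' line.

Trace the traversal:
N0 x:[39/2,41] y:[27,91/2] z:[2,39] -> hit [27,39], descend [4, 9]
  N4 x:[27,41] y:[27,91/2] z:[4,39] -> hit [27,39], descend [8, 10]
    N8 x:[27,38] y:[35,91/2] z:[4,36] -> hit [35,36], descend [11, 12]
      N11 x:[33,38] y:[35,42] z:[30,36] -> hit [35,36] leaf, test {P0(miss), P8(miss)}
      N12 x:[27,30] y:[73/2,91/2] z:[4,15] -> miss, prune
    N10 x:[27,41] y:[27,65/2] z:[6,39] -> hit [27,65/2], descend [7, 13]
      N7 x:[27,38] y:[57/2,65/2] z:[6,31] -> hit [57/2,31] leaf, test {P12@t=31, P16(miss), P17(miss)}
      N13 x:[77/2,41] y:[27,63/2] z:[31,39] -> miss, prune
  N9 x:[39/2,57/2] y:[57/2,83/2] z:[2,37] -> hit [57/2,57/2], descend [3, 14]
    N3 x:[39/2,28] y:[57/2,83/2] z:[27,37] -> miss, prune
    N14 x:[21,57/2] y:[61/2,73/2] z:[2,25] -> miss, prune

Visited [0, 4, 8, 11, 12, 10, 7, 13, 9, 3, 14]. Tests: 11 box, 2 leaf. Nearest: P12.

== RESULT ==
[0, 4, 8, 11, 12, 10, 7, 13, 9, 3, 14]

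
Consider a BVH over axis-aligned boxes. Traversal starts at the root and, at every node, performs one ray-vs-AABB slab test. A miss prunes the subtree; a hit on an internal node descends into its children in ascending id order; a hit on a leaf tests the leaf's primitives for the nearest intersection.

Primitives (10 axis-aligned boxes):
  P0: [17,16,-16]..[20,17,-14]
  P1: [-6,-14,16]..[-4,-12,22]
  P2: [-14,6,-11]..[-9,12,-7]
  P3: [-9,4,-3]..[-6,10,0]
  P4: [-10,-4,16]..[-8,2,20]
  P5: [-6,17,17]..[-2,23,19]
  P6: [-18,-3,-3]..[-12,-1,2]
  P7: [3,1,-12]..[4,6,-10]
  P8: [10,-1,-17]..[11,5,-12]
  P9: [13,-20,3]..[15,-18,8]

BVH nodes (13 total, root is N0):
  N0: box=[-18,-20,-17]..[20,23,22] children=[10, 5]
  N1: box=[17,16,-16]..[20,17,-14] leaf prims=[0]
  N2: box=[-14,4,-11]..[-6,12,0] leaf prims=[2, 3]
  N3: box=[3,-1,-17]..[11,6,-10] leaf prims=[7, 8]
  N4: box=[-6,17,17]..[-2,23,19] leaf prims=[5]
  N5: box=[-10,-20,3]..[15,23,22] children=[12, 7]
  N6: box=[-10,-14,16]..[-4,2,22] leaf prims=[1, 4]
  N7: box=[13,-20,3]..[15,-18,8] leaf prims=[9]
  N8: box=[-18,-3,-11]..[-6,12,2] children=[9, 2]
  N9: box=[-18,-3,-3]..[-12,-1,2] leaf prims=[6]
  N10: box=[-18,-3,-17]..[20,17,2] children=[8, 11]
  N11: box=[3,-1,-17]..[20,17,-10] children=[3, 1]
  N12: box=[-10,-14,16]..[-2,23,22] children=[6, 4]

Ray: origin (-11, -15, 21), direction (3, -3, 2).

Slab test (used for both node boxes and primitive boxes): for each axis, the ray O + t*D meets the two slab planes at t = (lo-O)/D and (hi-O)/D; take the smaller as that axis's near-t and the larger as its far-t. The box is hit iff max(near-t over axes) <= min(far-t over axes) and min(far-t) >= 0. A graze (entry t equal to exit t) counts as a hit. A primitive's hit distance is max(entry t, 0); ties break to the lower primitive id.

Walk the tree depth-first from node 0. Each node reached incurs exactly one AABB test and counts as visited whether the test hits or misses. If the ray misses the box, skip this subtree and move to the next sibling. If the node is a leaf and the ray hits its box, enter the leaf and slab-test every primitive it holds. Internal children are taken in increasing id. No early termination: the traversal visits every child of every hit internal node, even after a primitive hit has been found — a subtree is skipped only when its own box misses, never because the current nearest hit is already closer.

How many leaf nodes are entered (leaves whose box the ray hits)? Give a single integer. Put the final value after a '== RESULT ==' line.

Walk:
N0 x:[-7/3,31/3] y:[-38/3,5/3] z:[-19,1/2] -> hit [-7/3,1/2], descend [5, 10]
  N5 x:[1/3,26/3] y:[-38/3,5/3] z:[-9,1/2] -> hit [1/3,1/2], descend [7, 12]
    N7 x:[8,26/3] y:[1,5/3] z:[-9,-13/2] -> miss, prune
    N12 x:[1/3,3] y:[-38/3,-1/3] z:[-5/2,1/2] -> miss, prune
  N10 x:[-7/3,31/3] y:[-32/3,-4] z:[-19,-19/2] -> miss, prune

5 AABB tests over nodes [0, 5, 7, 12, 10]; 0 leaves entered; closest miss.

== RESULT ==
0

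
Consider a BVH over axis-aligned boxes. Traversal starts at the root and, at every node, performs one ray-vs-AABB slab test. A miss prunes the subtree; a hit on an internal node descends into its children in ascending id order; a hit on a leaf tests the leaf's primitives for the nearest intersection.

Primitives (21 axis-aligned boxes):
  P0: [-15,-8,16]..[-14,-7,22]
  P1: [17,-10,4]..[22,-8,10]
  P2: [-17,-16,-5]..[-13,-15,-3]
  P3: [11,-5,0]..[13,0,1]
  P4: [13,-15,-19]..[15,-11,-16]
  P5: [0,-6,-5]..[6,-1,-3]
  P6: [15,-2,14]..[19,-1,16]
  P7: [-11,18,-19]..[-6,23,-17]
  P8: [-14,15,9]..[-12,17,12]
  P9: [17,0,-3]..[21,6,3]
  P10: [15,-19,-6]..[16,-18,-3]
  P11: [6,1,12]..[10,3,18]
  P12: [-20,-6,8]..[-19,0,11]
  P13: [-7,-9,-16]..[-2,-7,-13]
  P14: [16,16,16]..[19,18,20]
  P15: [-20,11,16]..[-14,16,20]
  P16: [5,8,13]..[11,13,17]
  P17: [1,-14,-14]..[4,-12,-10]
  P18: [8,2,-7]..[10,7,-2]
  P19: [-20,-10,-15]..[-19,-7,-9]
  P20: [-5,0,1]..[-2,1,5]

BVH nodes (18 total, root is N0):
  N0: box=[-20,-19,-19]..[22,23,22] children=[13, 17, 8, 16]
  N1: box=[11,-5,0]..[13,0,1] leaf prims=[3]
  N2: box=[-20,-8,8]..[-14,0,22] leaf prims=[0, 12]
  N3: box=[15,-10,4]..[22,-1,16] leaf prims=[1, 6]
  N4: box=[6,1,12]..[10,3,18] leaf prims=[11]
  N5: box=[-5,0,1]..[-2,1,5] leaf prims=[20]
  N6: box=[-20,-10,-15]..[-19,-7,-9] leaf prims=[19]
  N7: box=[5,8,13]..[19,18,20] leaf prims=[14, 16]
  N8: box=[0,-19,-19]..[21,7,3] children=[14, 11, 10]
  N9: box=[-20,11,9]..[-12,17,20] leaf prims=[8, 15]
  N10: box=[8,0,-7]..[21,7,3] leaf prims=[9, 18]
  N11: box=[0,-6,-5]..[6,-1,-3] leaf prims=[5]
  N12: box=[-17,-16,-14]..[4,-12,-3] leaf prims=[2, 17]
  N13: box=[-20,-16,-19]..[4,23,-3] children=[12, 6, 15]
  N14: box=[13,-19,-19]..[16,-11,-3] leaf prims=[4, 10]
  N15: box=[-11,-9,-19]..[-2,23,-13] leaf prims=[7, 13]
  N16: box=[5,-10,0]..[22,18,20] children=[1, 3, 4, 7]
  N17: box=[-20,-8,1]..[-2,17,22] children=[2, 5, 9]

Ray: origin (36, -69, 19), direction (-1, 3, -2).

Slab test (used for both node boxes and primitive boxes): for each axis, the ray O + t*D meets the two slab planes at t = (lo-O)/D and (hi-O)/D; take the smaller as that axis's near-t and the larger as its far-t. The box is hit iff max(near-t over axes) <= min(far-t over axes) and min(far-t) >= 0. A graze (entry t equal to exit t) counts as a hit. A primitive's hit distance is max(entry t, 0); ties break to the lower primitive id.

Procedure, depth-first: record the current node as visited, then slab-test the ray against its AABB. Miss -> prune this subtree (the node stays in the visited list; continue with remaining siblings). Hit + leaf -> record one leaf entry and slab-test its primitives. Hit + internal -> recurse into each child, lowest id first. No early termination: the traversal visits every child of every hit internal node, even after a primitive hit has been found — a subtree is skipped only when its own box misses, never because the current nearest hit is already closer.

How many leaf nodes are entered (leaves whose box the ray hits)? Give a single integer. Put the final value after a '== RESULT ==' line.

Traverse from the root:
N0 x:[14,56] y:[50/3,92/3] z:[-3/2,19] -> hit [50/3,19], descend [8, 13, 16, 17]
  N8 x:[15,36] y:[50/3,76/3] z:[8,19] -> hit [50/3,19], descend [10, 11, 14]
    N10 x:[15,28] y:[23,76/3] z:[8,13] -> miss, prune
    N11 x:[30,36] y:[21,68/3] z:[11,12] -> miss, prune
    N14 x:[20,23] y:[50/3,58/3] z:[11,19] -> miss, prune
  N13 x:[32,56] y:[53/3,92/3] z:[11,19] -> miss, prune
  N16 x:[14,31] y:[59/3,29] z:[-1/2,19/2] -> miss, prune
  N17 x:[38,56] y:[61/3,86/3] z:[-3/2,9] -> miss, prune

8 AABB tests over nodes [0, 8, 10, 11, 14, 13, 16, 17]; 0 leaves entered; closest miss.

== RESULT ==
0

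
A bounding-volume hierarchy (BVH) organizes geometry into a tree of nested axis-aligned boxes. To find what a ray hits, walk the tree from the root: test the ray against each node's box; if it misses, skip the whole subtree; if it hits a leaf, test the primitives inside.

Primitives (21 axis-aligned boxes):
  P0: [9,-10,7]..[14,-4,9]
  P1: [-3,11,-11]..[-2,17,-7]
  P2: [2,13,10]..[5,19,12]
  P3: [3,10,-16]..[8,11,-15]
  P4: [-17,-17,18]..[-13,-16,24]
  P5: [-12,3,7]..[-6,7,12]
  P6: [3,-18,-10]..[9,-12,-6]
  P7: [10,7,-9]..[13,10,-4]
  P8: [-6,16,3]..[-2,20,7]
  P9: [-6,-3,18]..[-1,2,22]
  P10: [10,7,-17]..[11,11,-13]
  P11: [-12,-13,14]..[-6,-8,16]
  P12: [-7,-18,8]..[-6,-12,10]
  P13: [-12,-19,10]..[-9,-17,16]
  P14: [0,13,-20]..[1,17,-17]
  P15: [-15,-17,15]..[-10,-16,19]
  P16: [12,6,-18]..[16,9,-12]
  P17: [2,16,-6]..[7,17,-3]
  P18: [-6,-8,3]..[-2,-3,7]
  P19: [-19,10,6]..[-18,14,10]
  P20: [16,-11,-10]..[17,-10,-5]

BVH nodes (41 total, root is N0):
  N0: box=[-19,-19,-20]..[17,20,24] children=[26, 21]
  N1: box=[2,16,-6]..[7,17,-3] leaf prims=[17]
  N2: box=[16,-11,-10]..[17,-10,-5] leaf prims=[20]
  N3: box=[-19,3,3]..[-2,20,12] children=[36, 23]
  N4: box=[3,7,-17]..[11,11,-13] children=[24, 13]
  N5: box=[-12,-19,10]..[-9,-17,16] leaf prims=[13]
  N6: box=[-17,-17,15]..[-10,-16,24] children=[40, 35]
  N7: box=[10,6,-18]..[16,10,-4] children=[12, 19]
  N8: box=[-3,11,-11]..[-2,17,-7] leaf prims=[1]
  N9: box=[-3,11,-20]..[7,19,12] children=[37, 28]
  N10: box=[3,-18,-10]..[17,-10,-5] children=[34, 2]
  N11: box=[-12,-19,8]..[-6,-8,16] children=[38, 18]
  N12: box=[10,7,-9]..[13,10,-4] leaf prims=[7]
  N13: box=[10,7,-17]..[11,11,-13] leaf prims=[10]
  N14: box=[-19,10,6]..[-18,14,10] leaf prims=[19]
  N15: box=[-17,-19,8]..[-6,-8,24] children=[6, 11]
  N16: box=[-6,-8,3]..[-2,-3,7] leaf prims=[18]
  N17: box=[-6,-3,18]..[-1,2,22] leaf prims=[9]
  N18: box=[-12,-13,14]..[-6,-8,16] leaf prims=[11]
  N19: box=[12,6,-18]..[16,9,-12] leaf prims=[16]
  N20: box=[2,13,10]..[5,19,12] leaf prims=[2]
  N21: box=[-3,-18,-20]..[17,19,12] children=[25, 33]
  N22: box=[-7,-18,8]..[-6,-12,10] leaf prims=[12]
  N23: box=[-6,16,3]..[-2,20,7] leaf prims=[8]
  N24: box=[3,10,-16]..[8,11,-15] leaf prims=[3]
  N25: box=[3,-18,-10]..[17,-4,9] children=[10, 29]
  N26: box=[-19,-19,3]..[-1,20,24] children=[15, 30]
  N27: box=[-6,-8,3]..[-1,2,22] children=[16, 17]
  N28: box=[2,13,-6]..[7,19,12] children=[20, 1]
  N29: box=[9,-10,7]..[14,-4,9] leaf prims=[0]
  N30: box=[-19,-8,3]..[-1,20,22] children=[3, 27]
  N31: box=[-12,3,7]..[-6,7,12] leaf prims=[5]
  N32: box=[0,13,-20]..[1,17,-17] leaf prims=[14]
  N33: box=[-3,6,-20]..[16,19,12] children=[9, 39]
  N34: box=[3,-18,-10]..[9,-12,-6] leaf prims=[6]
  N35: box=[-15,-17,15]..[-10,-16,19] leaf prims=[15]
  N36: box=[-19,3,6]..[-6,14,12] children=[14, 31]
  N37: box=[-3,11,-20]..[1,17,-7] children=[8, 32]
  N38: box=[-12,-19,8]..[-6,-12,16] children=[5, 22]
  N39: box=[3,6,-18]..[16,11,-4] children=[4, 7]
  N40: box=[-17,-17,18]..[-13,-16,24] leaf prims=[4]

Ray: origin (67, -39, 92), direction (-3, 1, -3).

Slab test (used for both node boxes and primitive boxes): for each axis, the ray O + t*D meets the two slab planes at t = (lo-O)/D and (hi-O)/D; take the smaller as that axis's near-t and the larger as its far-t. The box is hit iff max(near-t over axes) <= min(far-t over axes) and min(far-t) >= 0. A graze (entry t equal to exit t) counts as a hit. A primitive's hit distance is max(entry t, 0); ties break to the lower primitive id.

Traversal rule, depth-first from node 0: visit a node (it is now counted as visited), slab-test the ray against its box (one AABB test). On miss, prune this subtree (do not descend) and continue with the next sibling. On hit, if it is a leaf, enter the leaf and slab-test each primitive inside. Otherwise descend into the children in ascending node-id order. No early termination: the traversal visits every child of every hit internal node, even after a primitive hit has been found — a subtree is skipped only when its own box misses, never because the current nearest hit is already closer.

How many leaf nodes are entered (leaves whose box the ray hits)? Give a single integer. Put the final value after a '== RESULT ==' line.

Trace the traversal:
N0 x:[50/3,86/3] y:[20,59] z:[68/3,112/3] -> hit [68/3,86/3], descend [21, 26]
  N21 x:[50/3,70/3] y:[21,58] z:[80/3,112/3] -> miss, prune
  N26 x:[68/3,86/3] y:[20,59] z:[68/3,89/3] -> hit [68/3,86/3], descend [15, 30]
    N15 x:[73/3,28] y:[20,31] z:[68/3,28] -> hit [73/3,28], descend [6, 11]
      N6 x:[77/3,28] y:[22,23] z:[68/3,77/3] -> miss, prune
      N11 x:[73/3,79/3] y:[20,31] z:[76/3,28] -> hit [76/3,79/3], descend [18, 38]
        N18 x:[73/3,79/3] y:[26,31] z:[76/3,26] -> hit [26,26] leaf, test {P11@t=26}
        N38 x:[73/3,79/3] y:[20,27] z:[76/3,28] -> hit [76/3,79/3], descend [5, 22]
          N5 x:[76/3,79/3] y:[20,22] z:[76/3,82/3] -> miss, prune
          N22 x:[73/3,74/3] y:[21,27] z:[82/3,28] -> miss, prune
    N30 x:[68/3,86/3] y:[31,59] z:[70/3,89/3] -> miss, prune

11 AABB tests over nodes [0, 21, 26, 15, 6, 11, 18, 38, 5, 22, 30]; 1 leaf entered; closest P11.

== RESULT ==
1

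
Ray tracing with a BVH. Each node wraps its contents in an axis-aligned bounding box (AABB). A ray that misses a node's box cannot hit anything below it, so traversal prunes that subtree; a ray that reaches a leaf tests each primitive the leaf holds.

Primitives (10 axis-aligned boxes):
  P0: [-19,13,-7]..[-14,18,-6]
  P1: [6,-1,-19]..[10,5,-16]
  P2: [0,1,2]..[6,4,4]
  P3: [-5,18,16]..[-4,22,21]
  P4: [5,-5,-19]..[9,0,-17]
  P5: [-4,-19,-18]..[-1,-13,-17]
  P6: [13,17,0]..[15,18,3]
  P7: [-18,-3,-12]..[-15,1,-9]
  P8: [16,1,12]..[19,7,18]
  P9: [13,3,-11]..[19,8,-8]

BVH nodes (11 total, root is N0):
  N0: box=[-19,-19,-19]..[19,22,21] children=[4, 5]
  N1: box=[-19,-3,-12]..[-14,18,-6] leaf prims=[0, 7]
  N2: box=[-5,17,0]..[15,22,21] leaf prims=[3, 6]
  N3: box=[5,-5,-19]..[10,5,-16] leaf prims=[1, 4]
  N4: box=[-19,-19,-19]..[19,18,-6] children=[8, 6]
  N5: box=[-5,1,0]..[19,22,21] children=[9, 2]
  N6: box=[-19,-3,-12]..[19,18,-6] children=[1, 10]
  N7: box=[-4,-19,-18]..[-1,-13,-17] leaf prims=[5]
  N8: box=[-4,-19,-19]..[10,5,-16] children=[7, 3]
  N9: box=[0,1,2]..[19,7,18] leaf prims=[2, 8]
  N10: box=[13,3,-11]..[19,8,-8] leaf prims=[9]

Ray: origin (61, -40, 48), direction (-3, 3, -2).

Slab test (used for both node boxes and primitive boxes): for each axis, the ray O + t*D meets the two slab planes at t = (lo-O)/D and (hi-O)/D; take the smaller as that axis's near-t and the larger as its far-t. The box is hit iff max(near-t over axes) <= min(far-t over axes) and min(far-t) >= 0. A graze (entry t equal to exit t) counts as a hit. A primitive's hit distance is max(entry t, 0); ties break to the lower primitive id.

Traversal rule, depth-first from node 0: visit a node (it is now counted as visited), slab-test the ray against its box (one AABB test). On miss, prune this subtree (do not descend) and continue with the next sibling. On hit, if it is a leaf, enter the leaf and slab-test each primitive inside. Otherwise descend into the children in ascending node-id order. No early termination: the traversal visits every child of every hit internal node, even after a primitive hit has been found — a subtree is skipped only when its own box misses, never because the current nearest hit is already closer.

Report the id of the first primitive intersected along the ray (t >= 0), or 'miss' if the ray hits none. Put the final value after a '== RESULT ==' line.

Traverse from the root:
N0 x:[14,80/3] y:[7,62/3] z:[27/2,67/2] -> hit [14,62/3], descend [4, 5]
  N4 x:[14,80/3] y:[7,58/3] z:[27,67/2] -> miss, prune
  N5 x:[14,22] y:[41/3,62/3] z:[27/2,24] -> hit [14,62/3], descend [2, 9]
    N2 x:[46/3,22] y:[19,62/3] z:[27/2,24] -> hit [19,62/3] leaf, test {P3(miss), P6(miss)}
    N9 x:[14,61/3] y:[41/3,47/3] z:[15,23] -> hit [15,47/3] leaf, test {P2(miss), P8@t=15}

Visited [0, 4, 5, 2, 9]. Tests: 5 box, 2 leaf. Nearest: P8.

== RESULT ==
8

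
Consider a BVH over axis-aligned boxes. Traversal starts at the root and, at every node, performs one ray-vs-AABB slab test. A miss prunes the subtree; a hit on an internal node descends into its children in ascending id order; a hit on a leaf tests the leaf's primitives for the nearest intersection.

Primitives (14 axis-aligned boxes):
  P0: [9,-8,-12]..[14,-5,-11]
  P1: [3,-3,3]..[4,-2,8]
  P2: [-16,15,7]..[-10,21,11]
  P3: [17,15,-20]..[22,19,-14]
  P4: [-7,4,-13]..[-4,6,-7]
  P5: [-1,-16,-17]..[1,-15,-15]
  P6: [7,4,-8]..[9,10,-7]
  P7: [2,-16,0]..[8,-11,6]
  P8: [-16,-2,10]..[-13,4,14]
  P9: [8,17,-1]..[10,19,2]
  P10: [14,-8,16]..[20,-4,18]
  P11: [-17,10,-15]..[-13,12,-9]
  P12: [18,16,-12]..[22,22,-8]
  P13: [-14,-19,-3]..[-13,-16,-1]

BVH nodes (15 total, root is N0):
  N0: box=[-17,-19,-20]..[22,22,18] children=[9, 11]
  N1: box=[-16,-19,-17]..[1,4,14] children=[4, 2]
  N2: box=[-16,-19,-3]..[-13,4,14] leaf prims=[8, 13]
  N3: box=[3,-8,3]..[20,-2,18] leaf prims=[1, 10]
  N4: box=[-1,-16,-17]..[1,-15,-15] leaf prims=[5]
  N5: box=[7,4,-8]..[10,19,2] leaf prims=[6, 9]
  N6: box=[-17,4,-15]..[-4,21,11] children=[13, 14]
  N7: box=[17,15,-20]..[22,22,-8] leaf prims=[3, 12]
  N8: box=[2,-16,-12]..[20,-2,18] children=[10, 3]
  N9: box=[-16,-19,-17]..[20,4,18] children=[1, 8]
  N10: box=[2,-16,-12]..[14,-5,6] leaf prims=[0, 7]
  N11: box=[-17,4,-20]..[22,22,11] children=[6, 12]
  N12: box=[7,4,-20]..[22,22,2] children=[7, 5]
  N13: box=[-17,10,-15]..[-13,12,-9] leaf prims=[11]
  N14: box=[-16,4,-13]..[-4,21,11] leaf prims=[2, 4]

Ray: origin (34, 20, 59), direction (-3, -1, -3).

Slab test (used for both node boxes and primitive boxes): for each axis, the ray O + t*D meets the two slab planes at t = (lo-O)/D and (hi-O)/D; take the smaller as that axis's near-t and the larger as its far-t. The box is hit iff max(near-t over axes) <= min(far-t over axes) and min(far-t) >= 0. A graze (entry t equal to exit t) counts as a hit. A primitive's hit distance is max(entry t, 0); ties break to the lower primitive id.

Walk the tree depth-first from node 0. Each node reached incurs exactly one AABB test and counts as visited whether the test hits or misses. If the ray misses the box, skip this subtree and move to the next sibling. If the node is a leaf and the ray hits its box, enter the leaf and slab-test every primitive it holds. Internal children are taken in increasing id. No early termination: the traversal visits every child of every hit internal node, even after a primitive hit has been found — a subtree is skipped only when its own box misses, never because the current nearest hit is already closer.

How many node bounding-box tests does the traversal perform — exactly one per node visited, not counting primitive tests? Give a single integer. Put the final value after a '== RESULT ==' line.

Trace the traversal:
N0 x:[4,17] y:[-2,39] z:[41/3,79/3] -> hit [41/3,17], descend [9, 11]
  N9 x:[14/3,50/3] y:[16,39] z:[41/3,76/3] -> hit [16,50/3], descend [1, 8]
    N1 x:[11,50/3] y:[16,39] z:[15,76/3] -> hit [16,50/3], descend [2, 4]
      N2 x:[47/3,50/3] y:[16,39] z:[15,62/3] -> hit [16,50/3] leaf, test {P8@t=16, P13(miss)}
      N4 x:[11,35/3] y:[35,36] z:[74/3,76/3] -> miss, prune
    N8 x:[14/3,32/3] y:[22,36] z:[41/3,71/3] -> miss, prune
  N11 x:[4,17] y:[-2,16] z:[16,79/3] -> hit [16,16], descend [6, 12]
    N6 x:[38/3,17] y:[-1,16] z:[16,74/3] -> hit [16,16], descend [13, 14]
      N13 x:[47/3,17] y:[8,10] z:[68/3,74/3] -> miss, prune
      N14 x:[38/3,50/3] y:[-1,16] z:[16,24] -> hit [16,16] leaf, test {P2(miss), P4(miss)}
    N12 x:[4,9] y:[-2,16] z:[19,79/3] -> miss, prune

Visited [0, 9, 1, 2, 4, 8, 11, 6, 13, 14, 12]. Tests: 11 box, 2 leaf. Nearest: P8.

== RESULT ==
11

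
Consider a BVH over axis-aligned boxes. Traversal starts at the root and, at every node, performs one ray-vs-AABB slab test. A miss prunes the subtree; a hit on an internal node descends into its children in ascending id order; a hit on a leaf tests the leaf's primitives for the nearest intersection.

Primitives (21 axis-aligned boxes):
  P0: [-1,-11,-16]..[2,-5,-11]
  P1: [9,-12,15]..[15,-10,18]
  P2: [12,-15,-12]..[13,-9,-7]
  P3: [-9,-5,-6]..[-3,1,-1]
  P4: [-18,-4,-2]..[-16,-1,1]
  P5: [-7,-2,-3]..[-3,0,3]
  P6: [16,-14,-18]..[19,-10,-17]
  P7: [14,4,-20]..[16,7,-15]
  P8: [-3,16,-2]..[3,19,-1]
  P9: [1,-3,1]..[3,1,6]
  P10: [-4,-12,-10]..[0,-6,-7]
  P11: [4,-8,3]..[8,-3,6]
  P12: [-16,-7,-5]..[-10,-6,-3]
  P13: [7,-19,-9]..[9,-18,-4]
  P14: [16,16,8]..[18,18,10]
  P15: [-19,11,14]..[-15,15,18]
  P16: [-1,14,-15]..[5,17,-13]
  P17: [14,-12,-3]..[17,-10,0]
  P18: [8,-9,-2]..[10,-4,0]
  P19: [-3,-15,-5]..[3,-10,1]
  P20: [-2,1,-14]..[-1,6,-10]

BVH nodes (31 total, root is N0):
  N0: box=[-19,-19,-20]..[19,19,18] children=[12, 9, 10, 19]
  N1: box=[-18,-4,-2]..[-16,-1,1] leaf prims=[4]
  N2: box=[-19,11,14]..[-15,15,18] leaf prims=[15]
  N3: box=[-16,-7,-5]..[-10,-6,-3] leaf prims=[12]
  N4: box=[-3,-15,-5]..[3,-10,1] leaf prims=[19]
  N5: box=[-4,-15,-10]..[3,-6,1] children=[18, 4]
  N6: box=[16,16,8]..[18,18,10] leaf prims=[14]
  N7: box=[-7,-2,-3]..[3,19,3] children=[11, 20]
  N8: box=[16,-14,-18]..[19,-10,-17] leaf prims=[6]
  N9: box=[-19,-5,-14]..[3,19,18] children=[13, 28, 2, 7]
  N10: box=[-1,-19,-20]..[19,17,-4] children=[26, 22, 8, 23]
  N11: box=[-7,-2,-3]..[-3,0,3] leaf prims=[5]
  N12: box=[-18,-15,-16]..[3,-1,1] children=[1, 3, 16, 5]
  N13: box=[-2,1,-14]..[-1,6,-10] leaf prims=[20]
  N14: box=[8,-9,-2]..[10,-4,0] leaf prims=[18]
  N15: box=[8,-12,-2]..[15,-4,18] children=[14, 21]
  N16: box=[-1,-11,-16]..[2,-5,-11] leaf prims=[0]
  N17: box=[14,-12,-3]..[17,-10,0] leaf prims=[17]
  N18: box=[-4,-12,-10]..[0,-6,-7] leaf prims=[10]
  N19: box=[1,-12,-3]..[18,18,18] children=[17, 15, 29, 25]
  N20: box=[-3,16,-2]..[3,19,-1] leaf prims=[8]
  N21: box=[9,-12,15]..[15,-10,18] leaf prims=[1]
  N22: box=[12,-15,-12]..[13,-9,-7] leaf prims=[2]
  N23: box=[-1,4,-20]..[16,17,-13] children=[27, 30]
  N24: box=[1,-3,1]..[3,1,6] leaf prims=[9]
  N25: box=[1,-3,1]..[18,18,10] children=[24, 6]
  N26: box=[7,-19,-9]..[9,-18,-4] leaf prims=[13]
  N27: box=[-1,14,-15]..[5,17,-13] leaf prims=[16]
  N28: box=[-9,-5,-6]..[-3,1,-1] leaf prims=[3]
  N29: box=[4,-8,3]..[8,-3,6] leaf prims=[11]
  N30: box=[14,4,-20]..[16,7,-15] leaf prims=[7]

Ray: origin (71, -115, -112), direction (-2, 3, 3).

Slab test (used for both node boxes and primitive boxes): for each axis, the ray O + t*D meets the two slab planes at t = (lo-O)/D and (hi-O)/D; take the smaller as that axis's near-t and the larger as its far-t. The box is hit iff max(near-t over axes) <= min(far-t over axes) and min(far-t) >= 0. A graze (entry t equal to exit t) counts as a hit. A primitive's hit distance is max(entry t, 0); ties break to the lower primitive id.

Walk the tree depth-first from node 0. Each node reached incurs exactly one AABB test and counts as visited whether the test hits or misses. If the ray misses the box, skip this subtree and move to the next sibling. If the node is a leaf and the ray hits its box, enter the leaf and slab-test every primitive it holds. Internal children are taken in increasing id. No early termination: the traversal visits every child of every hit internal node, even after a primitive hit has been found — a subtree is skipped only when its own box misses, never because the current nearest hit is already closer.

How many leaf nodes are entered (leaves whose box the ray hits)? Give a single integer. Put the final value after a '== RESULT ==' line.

Traverse from the root:
N0 x:[26,45] y:[32,134/3] z:[92/3,130/3] -> hit [32,130/3], descend [9, 10, 12, 19]
  N9 x:[34,45] y:[110/3,134/3] z:[98/3,130/3] -> hit [110/3,130/3], descend [2, 7, 13, 28]
    N2 x:[43,45] y:[42,130/3] z:[42,130/3] -> hit [43,130/3] leaf, test {P15@t=43}
    N7 x:[34,39] y:[113/3,134/3] z:[109/3,115/3] -> hit [113/3,115/3], descend [11, 20]
      N11 x:[37,39] y:[113/3,115/3] z:[109/3,115/3] -> hit [113/3,115/3] leaf, test {P5@t=113/3}
      N20 x:[34,37] y:[131/3,134/3] z:[110/3,37] -> miss, prune
    N13 x:[36,73/2] y:[116/3,121/3] z:[98/3,34] -> miss, prune
    N28 x:[37,40] y:[110/3,116/3] z:[106/3,37] -> hit [37,37] leaf, test {P3@t=37}
  N10 x:[26,36] y:[32,44] z:[92/3,36] -> hit [32,36], descend [8, 22, 23, 26]
    N8 x:[26,55/2] y:[101/3,35] z:[94/3,95/3] -> miss, prune
    N22 x:[29,59/2] y:[100/3,106/3] z:[100/3,35] -> miss, prune
    N23 x:[55/2,36] y:[119/3,44] z:[92/3,33] -> miss, prune
    N26 x:[31,32] y:[32,97/3] z:[103/3,36] -> miss, prune
  N12 x:[34,89/2] y:[100/3,38] z:[32,113/3] -> hit [34,113/3], descend [1, 3, 5, 16]
    N1 x:[87/2,89/2] y:[37,38] z:[110/3,113/3] -> miss, prune
    N3 x:[81/2,87/2] y:[36,109/3] z:[107/3,109/3] -> miss, prune
    N5 x:[34,75/2] y:[100/3,109/3] z:[34,113/3] -> hit [34,109/3], descend [4, 18]
      N4 x:[34,37] y:[100/3,35] z:[107/3,113/3] -> miss, prune
      N18 x:[71/2,75/2] y:[103/3,109/3] z:[34,35] -> miss, prune
    N16 x:[69/2,36] y:[104/3,110/3] z:[32,101/3] -> miss, prune
  N19 x:[53/2,35] y:[103/3,133/3] z:[109/3,130/3] -> miss, prune

order=[0, 9, 2, 7, 11, 20, 13, 28, 10, 8, 22, 23, 26, 12, 1, 3, 5, 4, 18, 16, 19]  |boxes|=21  |leaves|=3  hit=P3

== RESULT ==
3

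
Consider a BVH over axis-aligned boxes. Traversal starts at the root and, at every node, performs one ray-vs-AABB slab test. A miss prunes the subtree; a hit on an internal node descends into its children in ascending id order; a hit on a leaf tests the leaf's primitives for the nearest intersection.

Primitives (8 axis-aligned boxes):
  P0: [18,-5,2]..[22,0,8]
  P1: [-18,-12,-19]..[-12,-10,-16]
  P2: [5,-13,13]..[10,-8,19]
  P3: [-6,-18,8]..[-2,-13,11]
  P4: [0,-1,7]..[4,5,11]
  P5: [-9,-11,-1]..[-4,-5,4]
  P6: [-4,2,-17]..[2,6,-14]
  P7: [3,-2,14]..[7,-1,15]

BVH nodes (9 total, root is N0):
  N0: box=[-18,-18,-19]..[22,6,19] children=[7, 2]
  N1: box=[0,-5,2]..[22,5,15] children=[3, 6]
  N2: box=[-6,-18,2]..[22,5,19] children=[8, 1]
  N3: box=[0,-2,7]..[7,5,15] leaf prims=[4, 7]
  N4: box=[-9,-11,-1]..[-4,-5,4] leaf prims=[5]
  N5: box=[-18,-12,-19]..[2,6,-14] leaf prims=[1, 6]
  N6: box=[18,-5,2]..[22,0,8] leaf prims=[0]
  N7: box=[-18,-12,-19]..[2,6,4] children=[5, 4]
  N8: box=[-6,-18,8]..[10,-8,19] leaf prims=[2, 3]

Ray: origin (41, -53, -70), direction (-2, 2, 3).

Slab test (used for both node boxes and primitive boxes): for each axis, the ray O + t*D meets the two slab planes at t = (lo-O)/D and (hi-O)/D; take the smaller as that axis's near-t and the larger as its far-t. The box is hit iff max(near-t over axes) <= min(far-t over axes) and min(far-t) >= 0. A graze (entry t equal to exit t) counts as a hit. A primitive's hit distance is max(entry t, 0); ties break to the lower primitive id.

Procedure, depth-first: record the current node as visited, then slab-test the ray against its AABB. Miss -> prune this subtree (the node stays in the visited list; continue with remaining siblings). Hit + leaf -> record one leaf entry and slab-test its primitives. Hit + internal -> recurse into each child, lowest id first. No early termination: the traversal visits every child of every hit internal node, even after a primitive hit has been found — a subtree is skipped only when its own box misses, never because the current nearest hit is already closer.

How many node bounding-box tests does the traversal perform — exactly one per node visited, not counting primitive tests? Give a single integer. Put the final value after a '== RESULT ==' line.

Walk:
N0 x:[19/2,59/2] y:[35/2,59/2] z:[17,89/3] -> hit [35/2,59/2], descend [2, 7]
  N2 x:[19/2,47/2] y:[35/2,29] z:[24,89/3] -> miss, prune
  N7 x:[39/2,59/2] y:[41/2,59/2] z:[17,74/3] -> hit [41/2,74/3], descend [4, 5]
    N4 x:[45/2,25] y:[21,24] z:[23,74/3] -> hit [23,24] leaf, test {P5@t=23}
    N5 x:[39/2,59/2] y:[41/2,59/2] z:[17,56/3] -> miss, prune

order=[0, 2, 7, 4, 5]  |boxes|=5  |leaves|=1  hit=P5

== RESULT ==
5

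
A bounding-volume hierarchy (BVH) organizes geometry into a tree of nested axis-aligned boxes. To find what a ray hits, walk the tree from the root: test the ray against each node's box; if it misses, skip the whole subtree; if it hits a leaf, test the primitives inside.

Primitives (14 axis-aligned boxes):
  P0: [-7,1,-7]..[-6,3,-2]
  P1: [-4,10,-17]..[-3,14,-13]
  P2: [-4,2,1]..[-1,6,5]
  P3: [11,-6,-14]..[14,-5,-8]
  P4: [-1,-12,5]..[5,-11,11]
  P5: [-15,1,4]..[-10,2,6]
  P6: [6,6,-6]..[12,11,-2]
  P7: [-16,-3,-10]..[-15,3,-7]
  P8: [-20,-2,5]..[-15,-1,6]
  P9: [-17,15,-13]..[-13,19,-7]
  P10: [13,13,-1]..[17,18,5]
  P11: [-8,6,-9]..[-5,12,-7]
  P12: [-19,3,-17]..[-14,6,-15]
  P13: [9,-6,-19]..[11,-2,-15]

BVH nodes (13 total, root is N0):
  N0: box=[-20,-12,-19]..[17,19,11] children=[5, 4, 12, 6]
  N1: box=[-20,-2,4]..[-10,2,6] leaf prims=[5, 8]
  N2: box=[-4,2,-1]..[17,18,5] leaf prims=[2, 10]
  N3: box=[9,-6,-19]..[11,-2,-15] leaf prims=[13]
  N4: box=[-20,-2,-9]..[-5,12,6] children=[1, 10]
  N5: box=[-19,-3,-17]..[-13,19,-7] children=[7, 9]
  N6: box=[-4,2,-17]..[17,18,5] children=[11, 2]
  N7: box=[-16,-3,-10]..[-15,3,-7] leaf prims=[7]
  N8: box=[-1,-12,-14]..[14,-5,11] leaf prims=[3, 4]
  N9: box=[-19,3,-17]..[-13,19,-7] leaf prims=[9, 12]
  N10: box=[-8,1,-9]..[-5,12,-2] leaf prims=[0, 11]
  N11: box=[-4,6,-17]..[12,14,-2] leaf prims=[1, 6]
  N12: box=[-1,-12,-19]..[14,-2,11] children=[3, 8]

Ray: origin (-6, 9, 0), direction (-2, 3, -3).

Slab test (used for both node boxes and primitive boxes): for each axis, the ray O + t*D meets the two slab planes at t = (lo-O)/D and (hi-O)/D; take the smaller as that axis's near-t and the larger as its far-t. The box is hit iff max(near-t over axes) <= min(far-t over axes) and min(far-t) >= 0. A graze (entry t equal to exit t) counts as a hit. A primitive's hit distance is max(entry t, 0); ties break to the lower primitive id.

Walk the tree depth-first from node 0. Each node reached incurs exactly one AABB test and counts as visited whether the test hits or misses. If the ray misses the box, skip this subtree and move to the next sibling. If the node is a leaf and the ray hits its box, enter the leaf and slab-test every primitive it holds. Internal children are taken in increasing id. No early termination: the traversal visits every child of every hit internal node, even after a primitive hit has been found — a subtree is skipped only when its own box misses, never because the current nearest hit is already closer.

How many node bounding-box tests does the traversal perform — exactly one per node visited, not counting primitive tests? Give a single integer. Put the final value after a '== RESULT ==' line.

Traverse from the root:
N0 x:[-23/2,7] y:[-7,10/3] z:[-11/3,19/3] -> hit [-11/3,10/3], descend [4, 5, 6, 12]
  N4 x:[-1/2,7] y:[-11/3,1] z:[-2,3] -> hit [-1/2,1], descend [1, 10]
    N1 x:[2,7] y:[-11/3,-7/3] z:[-2,-4/3] -> miss, prune
    N10 x:[-1/2,1] y:[-8/3,1] z:[2/3,3] -> hit [2/3,1] leaf, test {P0(miss), P11(miss)}
  N5 x:[7/2,13/2] y:[-4,10/3] z:[7/3,17/3] -> miss, prune
  N6 x:[-23/2,-1] y:[-7/3,3] z:[-5/3,17/3] -> miss, prune
  N12 x:[-10,-5/2] y:[-7,-11/3] z:[-11/3,19/3] -> miss, prune

7 AABB tests over nodes [0, 4, 1, 10, 5, 6, 12]; 1 leaf entered; closest miss.

== RESULT ==
7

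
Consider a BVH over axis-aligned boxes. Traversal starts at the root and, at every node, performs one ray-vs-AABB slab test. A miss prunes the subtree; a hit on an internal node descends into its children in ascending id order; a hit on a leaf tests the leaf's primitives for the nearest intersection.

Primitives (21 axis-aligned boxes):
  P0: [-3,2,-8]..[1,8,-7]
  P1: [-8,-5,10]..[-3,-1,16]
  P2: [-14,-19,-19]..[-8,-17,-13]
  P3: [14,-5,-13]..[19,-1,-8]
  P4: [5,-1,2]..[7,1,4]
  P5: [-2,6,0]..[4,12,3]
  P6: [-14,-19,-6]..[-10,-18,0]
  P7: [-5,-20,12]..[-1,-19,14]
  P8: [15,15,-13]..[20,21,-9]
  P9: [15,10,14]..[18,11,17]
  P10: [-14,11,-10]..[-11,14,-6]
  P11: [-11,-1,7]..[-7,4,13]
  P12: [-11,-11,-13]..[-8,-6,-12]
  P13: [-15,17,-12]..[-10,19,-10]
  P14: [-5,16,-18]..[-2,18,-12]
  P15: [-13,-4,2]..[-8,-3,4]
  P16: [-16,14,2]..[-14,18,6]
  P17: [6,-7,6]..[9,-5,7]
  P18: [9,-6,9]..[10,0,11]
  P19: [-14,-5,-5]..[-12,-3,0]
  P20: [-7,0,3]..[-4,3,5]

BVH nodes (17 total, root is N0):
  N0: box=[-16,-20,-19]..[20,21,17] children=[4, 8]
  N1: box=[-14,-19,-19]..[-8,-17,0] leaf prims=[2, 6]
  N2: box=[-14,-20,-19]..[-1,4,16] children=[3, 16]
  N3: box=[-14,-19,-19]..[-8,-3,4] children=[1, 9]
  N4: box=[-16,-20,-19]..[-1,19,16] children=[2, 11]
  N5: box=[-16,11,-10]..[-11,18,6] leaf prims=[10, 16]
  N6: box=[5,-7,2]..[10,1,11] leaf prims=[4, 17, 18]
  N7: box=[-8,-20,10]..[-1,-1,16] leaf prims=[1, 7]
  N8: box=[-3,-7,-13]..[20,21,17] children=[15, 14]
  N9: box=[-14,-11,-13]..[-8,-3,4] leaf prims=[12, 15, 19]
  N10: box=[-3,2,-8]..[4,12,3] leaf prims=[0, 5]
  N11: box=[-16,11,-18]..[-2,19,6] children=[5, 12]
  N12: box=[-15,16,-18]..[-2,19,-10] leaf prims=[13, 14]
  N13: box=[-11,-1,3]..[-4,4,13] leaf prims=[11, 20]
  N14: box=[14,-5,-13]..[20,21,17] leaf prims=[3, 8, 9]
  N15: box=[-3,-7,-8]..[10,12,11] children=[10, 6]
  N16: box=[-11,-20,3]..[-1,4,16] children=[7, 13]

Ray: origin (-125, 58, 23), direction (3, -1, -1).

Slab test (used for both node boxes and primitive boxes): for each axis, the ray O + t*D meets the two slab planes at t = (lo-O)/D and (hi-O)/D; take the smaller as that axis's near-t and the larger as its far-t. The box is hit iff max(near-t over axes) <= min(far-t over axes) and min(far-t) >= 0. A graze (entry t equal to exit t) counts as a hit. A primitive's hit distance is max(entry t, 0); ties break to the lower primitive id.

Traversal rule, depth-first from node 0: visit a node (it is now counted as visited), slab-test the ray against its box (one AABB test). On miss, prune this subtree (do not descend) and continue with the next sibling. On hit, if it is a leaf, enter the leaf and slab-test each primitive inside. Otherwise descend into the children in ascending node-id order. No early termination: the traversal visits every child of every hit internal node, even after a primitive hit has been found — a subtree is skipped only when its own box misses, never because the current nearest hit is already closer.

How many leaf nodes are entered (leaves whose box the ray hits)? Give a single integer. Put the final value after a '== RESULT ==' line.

Walk:
N0 x:[109/3,145/3] y:[37,78] z:[6,42] -> hit [37,42], descend [4, 8]
  N4 x:[109/3,124/3] y:[39,78] z:[7,42] -> hit [39,124/3], descend [2, 11]
    N2 x:[37,124/3] y:[54,78] z:[7,42] -> miss, prune
    N11 x:[109/3,41] y:[39,47] z:[17,41] -> hit [39,41], descend [5, 12]
      N5 x:[109/3,38] y:[40,47] z:[17,33] -> miss, prune
      N12 x:[110/3,41] y:[39,42] z:[33,41] -> hit [39,41] leaf, test {P13(miss), P14@t=40}
  N8 x:[122/3,145/3] y:[37,65] z:[6,36] -> miss, prune

order=[0, 4, 2, 11, 5, 12, 8]  |boxes|=7  |leaves|=1  hit=P14

== RESULT ==
1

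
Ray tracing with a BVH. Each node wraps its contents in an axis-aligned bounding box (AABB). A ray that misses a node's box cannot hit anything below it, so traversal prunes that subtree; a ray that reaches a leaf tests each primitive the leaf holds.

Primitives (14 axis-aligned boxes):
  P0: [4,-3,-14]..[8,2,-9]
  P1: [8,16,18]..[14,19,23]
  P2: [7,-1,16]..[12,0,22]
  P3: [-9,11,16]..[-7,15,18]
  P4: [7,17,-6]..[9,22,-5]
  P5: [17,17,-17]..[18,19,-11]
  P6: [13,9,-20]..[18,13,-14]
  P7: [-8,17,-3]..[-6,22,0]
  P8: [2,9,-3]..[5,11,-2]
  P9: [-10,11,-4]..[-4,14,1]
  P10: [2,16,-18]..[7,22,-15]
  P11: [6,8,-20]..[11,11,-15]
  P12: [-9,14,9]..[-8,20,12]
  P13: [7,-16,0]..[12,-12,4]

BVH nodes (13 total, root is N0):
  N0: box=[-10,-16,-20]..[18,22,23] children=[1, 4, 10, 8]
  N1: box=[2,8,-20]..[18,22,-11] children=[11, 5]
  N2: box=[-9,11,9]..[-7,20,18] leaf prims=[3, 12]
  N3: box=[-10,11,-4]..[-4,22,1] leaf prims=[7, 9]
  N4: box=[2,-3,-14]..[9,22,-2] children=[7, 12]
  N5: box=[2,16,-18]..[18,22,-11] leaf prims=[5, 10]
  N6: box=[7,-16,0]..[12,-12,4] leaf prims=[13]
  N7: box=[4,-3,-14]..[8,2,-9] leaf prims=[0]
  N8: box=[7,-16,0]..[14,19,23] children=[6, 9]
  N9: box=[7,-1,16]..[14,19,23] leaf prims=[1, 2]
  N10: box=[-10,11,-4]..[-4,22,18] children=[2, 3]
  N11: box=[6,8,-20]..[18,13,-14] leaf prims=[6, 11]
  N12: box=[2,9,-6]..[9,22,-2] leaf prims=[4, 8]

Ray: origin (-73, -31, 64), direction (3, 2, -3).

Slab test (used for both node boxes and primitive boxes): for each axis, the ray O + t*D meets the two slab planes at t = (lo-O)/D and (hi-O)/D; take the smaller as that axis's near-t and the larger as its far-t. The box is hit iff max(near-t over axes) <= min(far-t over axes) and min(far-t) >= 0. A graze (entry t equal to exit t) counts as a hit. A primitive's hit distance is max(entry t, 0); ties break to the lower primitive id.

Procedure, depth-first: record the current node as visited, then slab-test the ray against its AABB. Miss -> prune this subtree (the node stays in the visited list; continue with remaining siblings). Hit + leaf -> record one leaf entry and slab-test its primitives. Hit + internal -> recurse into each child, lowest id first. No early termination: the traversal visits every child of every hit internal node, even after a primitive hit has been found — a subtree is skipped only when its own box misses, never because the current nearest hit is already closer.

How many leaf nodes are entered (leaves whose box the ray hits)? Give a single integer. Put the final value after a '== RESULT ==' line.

Trace the traversal:
N0 x:[21,91/3] y:[15/2,53/2] z:[41/3,28] -> hit [21,53/2], descend [1, 4, 8, 10]
  N1 x:[25,91/3] y:[39/2,53/2] z:[25,28] -> hit [25,53/2], descend [5, 11]
    N5 x:[25,91/3] y:[47/2,53/2] z:[25,82/3] -> hit [25,53/2] leaf, test {P5(miss), P10@t=79/3}
    N11 x:[79/3,91/3] y:[39/2,22] z:[26,28] -> miss, prune
  N4 x:[25,82/3] y:[14,53/2] z:[22,26] -> hit [25,26], descend [7, 12]
    N7 x:[77/3,27] y:[14,33/2] z:[73/3,26] -> miss, prune
    N12 x:[25,82/3] y:[20,53/2] z:[22,70/3] -> miss, prune
  N8 x:[80/3,29] y:[15/2,25] z:[41/3,64/3] -> miss, prune
  N10 x:[21,23] y:[21,53/2] z:[46/3,68/3] -> hit [21,68/3], descend [2, 3]
    N2 x:[64/3,22] y:[21,51/2] z:[46/3,55/3] -> miss, prune
    N3 x:[21,23] y:[21,53/2] z:[21,68/3] -> hit [21,68/3] leaf, test {P7(miss), P9@t=21}

Visited [0, 1, 5, 11, 4, 7, 12, 8, 10, 2, 3]. Tests: 11 box, 2 leaf. Nearest: P9.

== RESULT ==
2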